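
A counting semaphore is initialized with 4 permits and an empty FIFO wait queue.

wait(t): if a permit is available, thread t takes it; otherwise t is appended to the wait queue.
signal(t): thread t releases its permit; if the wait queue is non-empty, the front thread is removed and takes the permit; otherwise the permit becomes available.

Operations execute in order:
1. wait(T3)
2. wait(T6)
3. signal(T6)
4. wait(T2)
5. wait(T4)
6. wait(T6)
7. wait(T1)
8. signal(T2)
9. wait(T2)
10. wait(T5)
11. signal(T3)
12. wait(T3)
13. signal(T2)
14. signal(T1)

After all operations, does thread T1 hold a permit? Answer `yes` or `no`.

Step 1: wait(T3) -> count=3 queue=[] holders={T3}
Step 2: wait(T6) -> count=2 queue=[] holders={T3,T6}
Step 3: signal(T6) -> count=3 queue=[] holders={T3}
Step 4: wait(T2) -> count=2 queue=[] holders={T2,T3}
Step 5: wait(T4) -> count=1 queue=[] holders={T2,T3,T4}
Step 6: wait(T6) -> count=0 queue=[] holders={T2,T3,T4,T6}
Step 7: wait(T1) -> count=0 queue=[T1] holders={T2,T3,T4,T6}
Step 8: signal(T2) -> count=0 queue=[] holders={T1,T3,T4,T6}
Step 9: wait(T2) -> count=0 queue=[T2] holders={T1,T3,T4,T6}
Step 10: wait(T5) -> count=0 queue=[T2,T5] holders={T1,T3,T4,T6}
Step 11: signal(T3) -> count=0 queue=[T5] holders={T1,T2,T4,T6}
Step 12: wait(T3) -> count=0 queue=[T5,T3] holders={T1,T2,T4,T6}
Step 13: signal(T2) -> count=0 queue=[T3] holders={T1,T4,T5,T6}
Step 14: signal(T1) -> count=0 queue=[] holders={T3,T4,T5,T6}
Final holders: {T3,T4,T5,T6} -> T1 not in holders

Answer: no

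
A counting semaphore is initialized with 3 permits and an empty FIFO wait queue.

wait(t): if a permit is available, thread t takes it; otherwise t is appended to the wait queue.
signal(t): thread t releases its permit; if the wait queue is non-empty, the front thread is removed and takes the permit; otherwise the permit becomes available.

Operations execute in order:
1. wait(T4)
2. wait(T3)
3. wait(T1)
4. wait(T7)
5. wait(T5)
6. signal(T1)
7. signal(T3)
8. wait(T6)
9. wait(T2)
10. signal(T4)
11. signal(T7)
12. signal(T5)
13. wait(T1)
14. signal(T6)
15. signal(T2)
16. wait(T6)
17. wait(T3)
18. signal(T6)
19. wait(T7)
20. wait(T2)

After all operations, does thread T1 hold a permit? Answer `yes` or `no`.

Step 1: wait(T4) -> count=2 queue=[] holders={T4}
Step 2: wait(T3) -> count=1 queue=[] holders={T3,T4}
Step 3: wait(T1) -> count=0 queue=[] holders={T1,T3,T4}
Step 4: wait(T7) -> count=0 queue=[T7] holders={T1,T3,T4}
Step 5: wait(T5) -> count=0 queue=[T7,T5] holders={T1,T3,T4}
Step 6: signal(T1) -> count=0 queue=[T5] holders={T3,T4,T7}
Step 7: signal(T3) -> count=0 queue=[] holders={T4,T5,T7}
Step 8: wait(T6) -> count=0 queue=[T6] holders={T4,T5,T7}
Step 9: wait(T2) -> count=0 queue=[T6,T2] holders={T4,T5,T7}
Step 10: signal(T4) -> count=0 queue=[T2] holders={T5,T6,T7}
Step 11: signal(T7) -> count=0 queue=[] holders={T2,T5,T6}
Step 12: signal(T5) -> count=1 queue=[] holders={T2,T6}
Step 13: wait(T1) -> count=0 queue=[] holders={T1,T2,T6}
Step 14: signal(T6) -> count=1 queue=[] holders={T1,T2}
Step 15: signal(T2) -> count=2 queue=[] holders={T1}
Step 16: wait(T6) -> count=1 queue=[] holders={T1,T6}
Step 17: wait(T3) -> count=0 queue=[] holders={T1,T3,T6}
Step 18: signal(T6) -> count=1 queue=[] holders={T1,T3}
Step 19: wait(T7) -> count=0 queue=[] holders={T1,T3,T7}
Step 20: wait(T2) -> count=0 queue=[T2] holders={T1,T3,T7}
Final holders: {T1,T3,T7} -> T1 in holders

Answer: yes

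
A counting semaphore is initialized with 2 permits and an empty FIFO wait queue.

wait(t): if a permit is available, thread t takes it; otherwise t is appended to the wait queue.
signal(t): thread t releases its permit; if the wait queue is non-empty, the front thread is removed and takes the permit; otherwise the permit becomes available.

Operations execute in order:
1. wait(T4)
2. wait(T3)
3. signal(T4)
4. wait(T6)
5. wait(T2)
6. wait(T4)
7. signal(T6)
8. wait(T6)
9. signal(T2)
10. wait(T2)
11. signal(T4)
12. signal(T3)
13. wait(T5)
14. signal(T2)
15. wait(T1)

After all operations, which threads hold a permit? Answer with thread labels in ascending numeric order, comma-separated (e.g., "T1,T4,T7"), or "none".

Step 1: wait(T4) -> count=1 queue=[] holders={T4}
Step 2: wait(T3) -> count=0 queue=[] holders={T3,T4}
Step 3: signal(T4) -> count=1 queue=[] holders={T3}
Step 4: wait(T6) -> count=0 queue=[] holders={T3,T6}
Step 5: wait(T2) -> count=0 queue=[T2] holders={T3,T6}
Step 6: wait(T4) -> count=0 queue=[T2,T4] holders={T3,T6}
Step 7: signal(T6) -> count=0 queue=[T4] holders={T2,T3}
Step 8: wait(T6) -> count=0 queue=[T4,T6] holders={T2,T3}
Step 9: signal(T2) -> count=0 queue=[T6] holders={T3,T4}
Step 10: wait(T2) -> count=0 queue=[T6,T2] holders={T3,T4}
Step 11: signal(T4) -> count=0 queue=[T2] holders={T3,T6}
Step 12: signal(T3) -> count=0 queue=[] holders={T2,T6}
Step 13: wait(T5) -> count=0 queue=[T5] holders={T2,T6}
Step 14: signal(T2) -> count=0 queue=[] holders={T5,T6}
Step 15: wait(T1) -> count=0 queue=[T1] holders={T5,T6}
Final holders: T5,T6

Answer: T5,T6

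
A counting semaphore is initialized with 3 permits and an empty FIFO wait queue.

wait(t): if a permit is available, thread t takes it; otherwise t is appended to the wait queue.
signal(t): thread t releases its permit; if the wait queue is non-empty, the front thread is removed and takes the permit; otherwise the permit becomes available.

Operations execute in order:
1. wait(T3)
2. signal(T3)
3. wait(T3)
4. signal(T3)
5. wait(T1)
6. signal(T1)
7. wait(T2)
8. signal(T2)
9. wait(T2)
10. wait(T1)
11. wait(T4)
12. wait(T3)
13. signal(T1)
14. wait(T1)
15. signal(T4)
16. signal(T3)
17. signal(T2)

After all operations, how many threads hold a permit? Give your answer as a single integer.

Step 1: wait(T3) -> count=2 queue=[] holders={T3}
Step 2: signal(T3) -> count=3 queue=[] holders={none}
Step 3: wait(T3) -> count=2 queue=[] holders={T3}
Step 4: signal(T3) -> count=3 queue=[] holders={none}
Step 5: wait(T1) -> count=2 queue=[] holders={T1}
Step 6: signal(T1) -> count=3 queue=[] holders={none}
Step 7: wait(T2) -> count=2 queue=[] holders={T2}
Step 8: signal(T2) -> count=3 queue=[] holders={none}
Step 9: wait(T2) -> count=2 queue=[] holders={T2}
Step 10: wait(T1) -> count=1 queue=[] holders={T1,T2}
Step 11: wait(T4) -> count=0 queue=[] holders={T1,T2,T4}
Step 12: wait(T3) -> count=0 queue=[T3] holders={T1,T2,T4}
Step 13: signal(T1) -> count=0 queue=[] holders={T2,T3,T4}
Step 14: wait(T1) -> count=0 queue=[T1] holders={T2,T3,T4}
Step 15: signal(T4) -> count=0 queue=[] holders={T1,T2,T3}
Step 16: signal(T3) -> count=1 queue=[] holders={T1,T2}
Step 17: signal(T2) -> count=2 queue=[] holders={T1}
Final holders: {T1} -> 1 thread(s)

Answer: 1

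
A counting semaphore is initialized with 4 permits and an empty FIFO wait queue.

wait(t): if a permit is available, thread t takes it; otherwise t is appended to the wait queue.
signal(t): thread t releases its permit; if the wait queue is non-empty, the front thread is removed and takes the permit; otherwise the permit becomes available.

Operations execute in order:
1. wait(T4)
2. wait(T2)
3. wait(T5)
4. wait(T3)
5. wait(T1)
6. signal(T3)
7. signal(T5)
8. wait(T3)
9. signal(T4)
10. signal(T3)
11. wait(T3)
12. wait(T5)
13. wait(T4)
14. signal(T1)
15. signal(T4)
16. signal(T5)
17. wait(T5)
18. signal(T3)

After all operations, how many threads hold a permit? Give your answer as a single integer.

Step 1: wait(T4) -> count=3 queue=[] holders={T4}
Step 2: wait(T2) -> count=2 queue=[] holders={T2,T4}
Step 3: wait(T5) -> count=1 queue=[] holders={T2,T4,T5}
Step 4: wait(T3) -> count=0 queue=[] holders={T2,T3,T4,T5}
Step 5: wait(T1) -> count=0 queue=[T1] holders={T2,T3,T4,T5}
Step 6: signal(T3) -> count=0 queue=[] holders={T1,T2,T4,T5}
Step 7: signal(T5) -> count=1 queue=[] holders={T1,T2,T4}
Step 8: wait(T3) -> count=0 queue=[] holders={T1,T2,T3,T4}
Step 9: signal(T4) -> count=1 queue=[] holders={T1,T2,T3}
Step 10: signal(T3) -> count=2 queue=[] holders={T1,T2}
Step 11: wait(T3) -> count=1 queue=[] holders={T1,T2,T3}
Step 12: wait(T5) -> count=0 queue=[] holders={T1,T2,T3,T5}
Step 13: wait(T4) -> count=0 queue=[T4] holders={T1,T2,T3,T5}
Step 14: signal(T1) -> count=0 queue=[] holders={T2,T3,T4,T5}
Step 15: signal(T4) -> count=1 queue=[] holders={T2,T3,T5}
Step 16: signal(T5) -> count=2 queue=[] holders={T2,T3}
Step 17: wait(T5) -> count=1 queue=[] holders={T2,T3,T5}
Step 18: signal(T3) -> count=2 queue=[] holders={T2,T5}
Final holders: {T2,T5} -> 2 thread(s)

Answer: 2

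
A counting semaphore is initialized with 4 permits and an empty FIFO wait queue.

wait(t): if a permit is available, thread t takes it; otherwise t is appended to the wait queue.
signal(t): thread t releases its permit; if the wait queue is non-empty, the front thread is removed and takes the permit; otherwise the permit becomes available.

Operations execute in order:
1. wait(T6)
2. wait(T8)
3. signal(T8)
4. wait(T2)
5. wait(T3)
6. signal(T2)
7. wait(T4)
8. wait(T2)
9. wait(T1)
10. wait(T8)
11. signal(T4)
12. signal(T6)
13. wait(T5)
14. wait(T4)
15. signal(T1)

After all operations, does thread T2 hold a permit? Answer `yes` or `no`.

Step 1: wait(T6) -> count=3 queue=[] holders={T6}
Step 2: wait(T8) -> count=2 queue=[] holders={T6,T8}
Step 3: signal(T8) -> count=3 queue=[] holders={T6}
Step 4: wait(T2) -> count=2 queue=[] holders={T2,T6}
Step 5: wait(T3) -> count=1 queue=[] holders={T2,T3,T6}
Step 6: signal(T2) -> count=2 queue=[] holders={T3,T6}
Step 7: wait(T4) -> count=1 queue=[] holders={T3,T4,T6}
Step 8: wait(T2) -> count=0 queue=[] holders={T2,T3,T4,T6}
Step 9: wait(T1) -> count=0 queue=[T1] holders={T2,T3,T4,T6}
Step 10: wait(T8) -> count=0 queue=[T1,T8] holders={T2,T3,T4,T6}
Step 11: signal(T4) -> count=0 queue=[T8] holders={T1,T2,T3,T6}
Step 12: signal(T6) -> count=0 queue=[] holders={T1,T2,T3,T8}
Step 13: wait(T5) -> count=0 queue=[T5] holders={T1,T2,T3,T8}
Step 14: wait(T4) -> count=0 queue=[T5,T4] holders={T1,T2,T3,T8}
Step 15: signal(T1) -> count=0 queue=[T4] holders={T2,T3,T5,T8}
Final holders: {T2,T3,T5,T8} -> T2 in holders

Answer: yes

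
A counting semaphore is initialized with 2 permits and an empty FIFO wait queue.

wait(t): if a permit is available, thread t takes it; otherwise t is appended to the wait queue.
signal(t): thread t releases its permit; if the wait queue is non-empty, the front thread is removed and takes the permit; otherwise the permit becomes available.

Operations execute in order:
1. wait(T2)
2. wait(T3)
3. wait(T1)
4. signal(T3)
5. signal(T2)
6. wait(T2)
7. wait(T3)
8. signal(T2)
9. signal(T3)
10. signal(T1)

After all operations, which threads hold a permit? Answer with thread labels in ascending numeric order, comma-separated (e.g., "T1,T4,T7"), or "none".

Answer: none

Derivation:
Step 1: wait(T2) -> count=1 queue=[] holders={T2}
Step 2: wait(T3) -> count=0 queue=[] holders={T2,T3}
Step 3: wait(T1) -> count=0 queue=[T1] holders={T2,T3}
Step 4: signal(T3) -> count=0 queue=[] holders={T1,T2}
Step 5: signal(T2) -> count=1 queue=[] holders={T1}
Step 6: wait(T2) -> count=0 queue=[] holders={T1,T2}
Step 7: wait(T3) -> count=0 queue=[T3] holders={T1,T2}
Step 8: signal(T2) -> count=0 queue=[] holders={T1,T3}
Step 9: signal(T3) -> count=1 queue=[] holders={T1}
Step 10: signal(T1) -> count=2 queue=[] holders={none}
Final holders: none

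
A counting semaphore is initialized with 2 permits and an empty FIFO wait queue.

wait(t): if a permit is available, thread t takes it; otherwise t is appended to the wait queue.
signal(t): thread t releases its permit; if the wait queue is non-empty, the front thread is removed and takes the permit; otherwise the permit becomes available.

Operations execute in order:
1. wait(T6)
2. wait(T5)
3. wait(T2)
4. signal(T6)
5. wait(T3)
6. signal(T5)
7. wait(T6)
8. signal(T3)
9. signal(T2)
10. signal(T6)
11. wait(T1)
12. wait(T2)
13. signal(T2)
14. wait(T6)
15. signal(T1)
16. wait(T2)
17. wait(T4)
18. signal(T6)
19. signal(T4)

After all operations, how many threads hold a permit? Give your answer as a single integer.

Step 1: wait(T6) -> count=1 queue=[] holders={T6}
Step 2: wait(T5) -> count=0 queue=[] holders={T5,T6}
Step 3: wait(T2) -> count=0 queue=[T2] holders={T5,T6}
Step 4: signal(T6) -> count=0 queue=[] holders={T2,T5}
Step 5: wait(T3) -> count=0 queue=[T3] holders={T2,T5}
Step 6: signal(T5) -> count=0 queue=[] holders={T2,T3}
Step 7: wait(T6) -> count=0 queue=[T6] holders={T2,T3}
Step 8: signal(T3) -> count=0 queue=[] holders={T2,T6}
Step 9: signal(T2) -> count=1 queue=[] holders={T6}
Step 10: signal(T6) -> count=2 queue=[] holders={none}
Step 11: wait(T1) -> count=1 queue=[] holders={T1}
Step 12: wait(T2) -> count=0 queue=[] holders={T1,T2}
Step 13: signal(T2) -> count=1 queue=[] holders={T1}
Step 14: wait(T6) -> count=0 queue=[] holders={T1,T6}
Step 15: signal(T1) -> count=1 queue=[] holders={T6}
Step 16: wait(T2) -> count=0 queue=[] holders={T2,T6}
Step 17: wait(T4) -> count=0 queue=[T4] holders={T2,T6}
Step 18: signal(T6) -> count=0 queue=[] holders={T2,T4}
Step 19: signal(T4) -> count=1 queue=[] holders={T2}
Final holders: {T2} -> 1 thread(s)

Answer: 1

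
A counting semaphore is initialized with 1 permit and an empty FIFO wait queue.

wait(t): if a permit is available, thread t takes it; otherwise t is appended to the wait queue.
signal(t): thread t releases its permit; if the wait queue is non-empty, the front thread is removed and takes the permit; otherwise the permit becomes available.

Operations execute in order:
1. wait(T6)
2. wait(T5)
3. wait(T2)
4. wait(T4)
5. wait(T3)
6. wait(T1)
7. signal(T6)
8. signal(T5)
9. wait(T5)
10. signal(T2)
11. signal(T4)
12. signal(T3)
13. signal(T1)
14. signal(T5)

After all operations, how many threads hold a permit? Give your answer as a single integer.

Step 1: wait(T6) -> count=0 queue=[] holders={T6}
Step 2: wait(T5) -> count=0 queue=[T5] holders={T6}
Step 3: wait(T2) -> count=0 queue=[T5,T2] holders={T6}
Step 4: wait(T4) -> count=0 queue=[T5,T2,T4] holders={T6}
Step 5: wait(T3) -> count=0 queue=[T5,T2,T4,T3] holders={T6}
Step 6: wait(T1) -> count=0 queue=[T5,T2,T4,T3,T1] holders={T6}
Step 7: signal(T6) -> count=0 queue=[T2,T4,T3,T1] holders={T5}
Step 8: signal(T5) -> count=0 queue=[T4,T3,T1] holders={T2}
Step 9: wait(T5) -> count=0 queue=[T4,T3,T1,T5] holders={T2}
Step 10: signal(T2) -> count=0 queue=[T3,T1,T5] holders={T4}
Step 11: signal(T4) -> count=0 queue=[T1,T5] holders={T3}
Step 12: signal(T3) -> count=0 queue=[T5] holders={T1}
Step 13: signal(T1) -> count=0 queue=[] holders={T5}
Step 14: signal(T5) -> count=1 queue=[] holders={none}
Final holders: {none} -> 0 thread(s)

Answer: 0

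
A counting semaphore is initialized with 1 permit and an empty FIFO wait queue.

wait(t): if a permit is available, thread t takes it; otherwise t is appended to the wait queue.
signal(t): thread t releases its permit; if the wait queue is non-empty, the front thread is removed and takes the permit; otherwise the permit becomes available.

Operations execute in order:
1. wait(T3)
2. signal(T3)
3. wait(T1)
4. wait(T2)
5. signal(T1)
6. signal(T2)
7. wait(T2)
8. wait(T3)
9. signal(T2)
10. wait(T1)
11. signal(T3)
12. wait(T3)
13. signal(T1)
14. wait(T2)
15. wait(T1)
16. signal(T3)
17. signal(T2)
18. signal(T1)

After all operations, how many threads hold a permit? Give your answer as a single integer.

Step 1: wait(T3) -> count=0 queue=[] holders={T3}
Step 2: signal(T3) -> count=1 queue=[] holders={none}
Step 3: wait(T1) -> count=0 queue=[] holders={T1}
Step 4: wait(T2) -> count=0 queue=[T2] holders={T1}
Step 5: signal(T1) -> count=0 queue=[] holders={T2}
Step 6: signal(T2) -> count=1 queue=[] holders={none}
Step 7: wait(T2) -> count=0 queue=[] holders={T2}
Step 8: wait(T3) -> count=0 queue=[T3] holders={T2}
Step 9: signal(T2) -> count=0 queue=[] holders={T3}
Step 10: wait(T1) -> count=0 queue=[T1] holders={T3}
Step 11: signal(T3) -> count=0 queue=[] holders={T1}
Step 12: wait(T3) -> count=0 queue=[T3] holders={T1}
Step 13: signal(T1) -> count=0 queue=[] holders={T3}
Step 14: wait(T2) -> count=0 queue=[T2] holders={T3}
Step 15: wait(T1) -> count=0 queue=[T2,T1] holders={T3}
Step 16: signal(T3) -> count=0 queue=[T1] holders={T2}
Step 17: signal(T2) -> count=0 queue=[] holders={T1}
Step 18: signal(T1) -> count=1 queue=[] holders={none}
Final holders: {none} -> 0 thread(s)

Answer: 0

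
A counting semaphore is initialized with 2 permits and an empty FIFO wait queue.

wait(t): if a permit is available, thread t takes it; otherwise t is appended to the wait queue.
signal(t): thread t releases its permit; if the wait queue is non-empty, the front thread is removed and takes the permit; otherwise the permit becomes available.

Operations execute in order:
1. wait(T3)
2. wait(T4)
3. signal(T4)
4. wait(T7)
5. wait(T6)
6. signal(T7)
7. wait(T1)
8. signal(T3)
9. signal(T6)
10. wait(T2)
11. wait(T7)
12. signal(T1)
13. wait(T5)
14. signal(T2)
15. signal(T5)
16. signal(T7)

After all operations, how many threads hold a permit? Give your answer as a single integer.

Step 1: wait(T3) -> count=1 queue=[] holders={T3}
Step 2: wait(T4) -> count=0 queue=[] holders={T3,T4}
Step 3: signal(T4) -> count=1 queue=[] holders={T3}
Step 4: wait(T7) -> count=0 queue=[] holders={T3,T7}
Step 5: wait(T6) -> count=0 queue=[T6] holders={T3,T7}
Step 6: signal(T7) -> count=0 queue=[] holders={T3,T6}
Step 7: wait(T1) -> count=0 queue=[T1] holders={T3,T6}
Step 8: signal(T3) -> count=0 queue=[] holders={T1,T6}
Step 9: signal(T6) -> count=1 queue=[] holders={T1}
Step 10: wait(T2) -> count=0 queue=[] holders={T1,T2}
Step 11: wait(T7) -> count=0 queue=[T7] holders={T1,T2}
Step 12: signal(T1) -> count=0 queue=[] holders={T2,T7}
Step 13: wait(T5) -> count=0 queue=[T5] holders={T2,T7}
Step 14: signal(T2) -> count=0 queue=[] holders={T5,T7}
Step 15: signal(T5) -> count=1 queue=[] holders={T7}
Step 16: signal(T7) -> count=2 queue=[] holders={none}
Final holders: {none} -> 0 thread(s)

Answer: 0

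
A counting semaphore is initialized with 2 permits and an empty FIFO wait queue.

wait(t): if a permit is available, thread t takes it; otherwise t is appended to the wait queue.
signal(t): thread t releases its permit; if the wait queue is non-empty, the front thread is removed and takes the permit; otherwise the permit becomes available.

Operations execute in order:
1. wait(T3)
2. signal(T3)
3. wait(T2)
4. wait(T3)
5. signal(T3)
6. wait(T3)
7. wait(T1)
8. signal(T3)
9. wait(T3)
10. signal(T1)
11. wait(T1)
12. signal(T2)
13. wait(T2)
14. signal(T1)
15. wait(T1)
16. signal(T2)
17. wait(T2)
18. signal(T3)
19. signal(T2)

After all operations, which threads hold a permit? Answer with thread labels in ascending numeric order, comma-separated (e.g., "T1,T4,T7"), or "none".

Step 1: wait(T3) -> count=1 queue=[] holders={T3}
Step 2: signal(T3) -> count=2 queue=[] holders={none}
Step 3: wait(T2) -> count=1 queue=[] holders={T2}
Step 4: wait(T3) -> count=0 queue=[] holders={T2,T3}
Step 5: signal(T3) -> count=1 queue=[] holders={T2}
Step 6: wait(T3) -> count=0 queue=[] holders={T2,T3}
Step 7: wait(T1) -> count=0 queue=[T1] holders={T2,T3}
Step 8: signal(T3) -> count=0 queue=[] holders={T1,T2}
Step 9: wait(T3) -> count=0 queue=[T3] holders={T1,T2}
Step 10: signal(T1) -> count=0 queue=[] holders={T2,T3}
Step 11: wait(T1) -> count=0 queue=[T1] holders={T2,T3}
Step 12: signal(T2) -> count=0 queue=[] holders={T1,T3}
Step 13: wait(T2) -> count=0 queue=[T2] holders={T1,T3}
Step 14: signal(T1) -> count=0 queue=[] holders={T2,T3}
Step 15: wait(T1) -> count=0 queue=[T1] holders={T2,T3}
Step 16: signal(T2) -> count=0 queue=[] holders={T1,T3}
Step 17: wait(T2) -> count=0 queue=[T2] holders={T1,T3}
Step 18: signal(T3) -> count=0 queue=[] holders={T1,T2}
Step 19: signal(T2) -> count=1 queue=[] holders={T1}
Final holders: T1

Answer: T1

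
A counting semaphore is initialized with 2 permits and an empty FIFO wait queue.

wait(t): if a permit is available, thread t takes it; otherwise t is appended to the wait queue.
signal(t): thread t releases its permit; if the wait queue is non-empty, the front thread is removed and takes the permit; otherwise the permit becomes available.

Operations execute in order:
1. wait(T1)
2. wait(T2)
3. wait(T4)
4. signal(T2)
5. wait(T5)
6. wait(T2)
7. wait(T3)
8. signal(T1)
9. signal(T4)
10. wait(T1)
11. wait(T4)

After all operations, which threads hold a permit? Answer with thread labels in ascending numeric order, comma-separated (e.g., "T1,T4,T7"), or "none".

Step 1: wait(T1) -> count=1 queue=[] holders={T1}
Step 2: wait(T2) -> count=0 queue=[] holders={T1,T2}
Step 3: wait(T4) -> count=0 queue=[T4] holders={T1,T2}
Step 4: signal(T2) -> count=0 queue=[] holders={T1,T4}
Step 5: wait(T5) -> count=0 queue=[T5] holders={T1,T4}
Step 6: wait(T2) -> count=0 queue=[T5,T2] holders={T1,T4}
Step 7: wait(T3) -> count=0 queue=[T5,T2,T3] holders={T1,T4}
Step 8: signal(T1) -> count=0 queue=[T2,T3] holders={T4,T5}
Step 9: signal(T4) -> count=0 queue=[T3] holders={T2,T5}
Step 10: wait(T1) -> count=0 queue=[T3,T1] holders={T2,T5}
Step 11: wait(T4) -> count=0 queue=[T3,T1,T4] holders={T2,T5}
Final holders: T2,T5

Answer: T2,T5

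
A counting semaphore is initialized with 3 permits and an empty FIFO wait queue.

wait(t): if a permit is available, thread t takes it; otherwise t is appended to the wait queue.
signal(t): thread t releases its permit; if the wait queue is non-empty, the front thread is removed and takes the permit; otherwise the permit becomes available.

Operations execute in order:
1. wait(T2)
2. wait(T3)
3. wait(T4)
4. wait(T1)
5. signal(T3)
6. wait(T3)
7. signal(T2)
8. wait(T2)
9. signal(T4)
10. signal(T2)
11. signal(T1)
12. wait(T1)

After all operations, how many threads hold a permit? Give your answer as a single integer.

Step 1: wait(T2) -> count=2 queue=[] holders={T2}
Step 2: wait(T3) -> count=1 queue=[] holders={T2,T3}
Step 3: wait(T4) -> count=0 queue=[] holders={T2,T3,T4}
Step 4: wait(T1) -> count=0 queue=[T1] holders={T2,T3,T4}
Step 5: signal(T3) -> count=0 queue=[] holders={T1,T2,T4}
Step 6: wait(T3) -> count=0 queue=[T3] holders={T1,T2,T4}
Step 7: signal(T2) -> count=0 queue=[] holders={T1,T3,T4}
Step 8: wait(T2) -> count=0 queue=[T2] holders={T1,T3,T4}
Step 9: signal(T4) -> count=0 queue=[] holders={T1,T2,T3}
Step 10: signal(T2) -> count=1 queue=[] holders={T1,T3}
Step 11: signal(T1) -> count=2 queue=[] holders={T3}
Step 12: wait(T1) -> count=1 queue=[] holders={T1,T3}
Final holders: {T1,T3} -> 2 thread(s)

Answer: 2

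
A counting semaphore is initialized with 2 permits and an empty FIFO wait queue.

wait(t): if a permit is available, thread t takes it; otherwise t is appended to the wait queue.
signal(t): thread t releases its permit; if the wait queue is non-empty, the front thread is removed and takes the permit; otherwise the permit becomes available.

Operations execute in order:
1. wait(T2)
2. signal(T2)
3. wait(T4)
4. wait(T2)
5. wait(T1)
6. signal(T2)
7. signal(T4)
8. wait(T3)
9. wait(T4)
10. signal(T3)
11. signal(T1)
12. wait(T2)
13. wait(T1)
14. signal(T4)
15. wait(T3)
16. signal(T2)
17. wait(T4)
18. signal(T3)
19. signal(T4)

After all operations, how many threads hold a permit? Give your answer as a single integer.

Step 1: wait(T2) -> count=1 queue=[] holders={T2}
Step 2: signal(T2) -> count=2 queue=[] holders={none}
Step 3: wait(T4) -> count=1 queue=[] holders={T4}
Step 4: wait(T2) -> count=0 queue=[] holders={T2,T4}
Step 5: wait(T1) -> count=0 queue=[T1] holders={T2,T4}
Step 6: signal(T2) -> count=0 queue=[] holders={T1,T4}
Step 7: signal(T4) -> count=1 queue=[] holders={T1}
Step 8: wait(T3) -> count=0 queue=[] holders={T1,T3}
Step 9: wait(T4) -> count=0 queue=[T4] holders={T1,T3}
Step 10: signal(T3) -> count=0 queue=[] holders={T1,T4}
Step 11: signal(T1) -> count=1 queue=[] holders={T4}
Step 12: wait(T2) -> count=0 queue=[] holders={T2,T4}
Step 13: wait(T1) -> count=0 queue=[T1] holders={T2,T4}
Step 14: signal(T4) -> count=0 queue=[] holders={T1,T2}
Step 15: wait(T3) -> count=0 queue=[T3] holders={T1,T2}
Step 16: signal(T2) -> count=0 queue=[] holders={T1,T3}
Step 17: wait(T4) -> count=0 queue=[T4] holders={T1,T3}
Step 18: signal(T3) -> count=0 queue=[] holders={T1,T4}
Step 19: signal(T4) -> count=1 queue=[] holders={T1}
Final holders: {T1} -> 1 thread(s)

Answer: 1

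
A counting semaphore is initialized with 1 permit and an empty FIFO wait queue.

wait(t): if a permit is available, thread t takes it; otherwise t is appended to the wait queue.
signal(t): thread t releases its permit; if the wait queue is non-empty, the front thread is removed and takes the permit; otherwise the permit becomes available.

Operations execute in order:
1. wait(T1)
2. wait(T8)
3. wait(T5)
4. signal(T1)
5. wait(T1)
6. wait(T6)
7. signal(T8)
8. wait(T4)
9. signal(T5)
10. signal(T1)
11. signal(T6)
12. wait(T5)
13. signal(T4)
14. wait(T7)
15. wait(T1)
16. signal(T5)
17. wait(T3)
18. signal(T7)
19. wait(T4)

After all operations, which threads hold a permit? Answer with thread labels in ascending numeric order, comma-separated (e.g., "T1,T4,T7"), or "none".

Answer: T1

Derivation:
Step 1: wait(T1) -> count=0 queue=[] holders={T1}
Step 2: wait(T8) -> count=0 queue=[T8] holders={T1}
Step 3: wait(T5) -> count=0 queue=[T8,T5] holders={T1}
Step 4: signal(T1) -> count=0 queue=[T5] holders={T8}
Step 5: wait(T1) -> count=0 queue=[T5,T1] holders={T8}
Step 6: wait(T6) -> count=0 queue=[T5,T1,T6] holders={T8}
Step 7: signal(T8) -> count=0 queue=[T1,T6] holders={T5}
Step 8: wait(T4) -> count=0 queue=[T1,T6,T4] holders={T5}
Step 9: signal(T5) -> count=0 queue=[T6,T4] holders={T1}
Step 10: signal(T1) -> count=0 queue=[T4] holders={T6}
Step 11: signal(T6) -> count=0 queue=[] holders={T4}
Step 12: wait(T5) -> count=0 queue=[T5] holders={T4}
Step 13: signal(T4) -> count=0 queue=[] holders={T5}
Step 14: wait(T7) -> count=0 queue=[T7] holders={T5}
Step 15: wait(T1) -> count=0 queue=[T7,T1] holders={T5}
Step 16: signal(T5) -> count=0 queue=[T1] holders={T7}
Step 17: wait(T3) -> count=0 queue=[T1,T3] holders={T7}
Step 18: signal(T7) -> count=0 queue=[T3] holders={T1}
Step 19: wait(T4) -> count=0 queue=[T3,T4] holders={T1}
Final holders: T1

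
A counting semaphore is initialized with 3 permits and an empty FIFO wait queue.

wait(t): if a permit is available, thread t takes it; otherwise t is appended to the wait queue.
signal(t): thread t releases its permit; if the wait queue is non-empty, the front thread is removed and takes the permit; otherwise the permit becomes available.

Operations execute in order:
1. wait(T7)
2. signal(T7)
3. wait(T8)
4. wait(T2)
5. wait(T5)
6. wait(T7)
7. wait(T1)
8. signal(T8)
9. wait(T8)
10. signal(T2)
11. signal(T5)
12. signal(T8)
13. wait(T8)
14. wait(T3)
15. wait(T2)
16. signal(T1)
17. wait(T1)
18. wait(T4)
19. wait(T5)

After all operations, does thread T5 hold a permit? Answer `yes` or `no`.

Step 1: wait(T7) -> count=2 queue=[] holders={T7}
Step 2: signal(T7) -> count=3 queue=[] holders={none}
Step 3: wait(T8) -> count=2 queue=[] holders={T8}
Step 4: wait(T2) -> count=1 queue=[] holders={T2,T8}
Step 5: wait(T5) -> count=0 queue=[] holders={T2,T5,T8}
Step 6: wait(T7) -> count=0 queue=[T7] holders={T2,T5,T8}
Step 7: wait(T1) -> count=0 queue=[T7,T1] holders={T2,T5,T8}
Step 8: signal(T8) -> count=0 queue=[T1] holders={T2,T5,T7}
Step 9: wait(T8) -> count=0 queue=[T1,T8] holders={T2,T5,T7}
Step 10: signal(T2) -> count=0 queue=[T8] holders={T1,T5,T7}
Step 11: signal(T5) -> count=0 queue=[] holders={T1,T7,T8}
Step 12: signal(T8) -> count=1 queue=[] holders={T1,T7}
Step 13: wait(T8) -> count=0 queue=[] holders={T1,T7,T8}
Step 14: wait(T3) -> count=0 queue=[T3] holders={T1,T7,T8}
Step 15: wait(T2) -> count=0 queue=[T3,T2] holders={T1,T7,T8}
Step 16: signal(T1) -> count=0 queue=[T2] holders={T3,T7,T8}
Step 17: wait(T1) -> count=0 queue=[T2,T1] holders={T3,T7,T8}
Step 18: wait(T4) -> count=0 queue=[T2,T1,T4] holders={T3,T7,T8}
Step 19: wait(T5) -> count=0 queue=[T2,T1,T4,T5] holders={T3,T7,T8}
Final holders: {T3,T7,T8} -> T5 not in holders

Answer: no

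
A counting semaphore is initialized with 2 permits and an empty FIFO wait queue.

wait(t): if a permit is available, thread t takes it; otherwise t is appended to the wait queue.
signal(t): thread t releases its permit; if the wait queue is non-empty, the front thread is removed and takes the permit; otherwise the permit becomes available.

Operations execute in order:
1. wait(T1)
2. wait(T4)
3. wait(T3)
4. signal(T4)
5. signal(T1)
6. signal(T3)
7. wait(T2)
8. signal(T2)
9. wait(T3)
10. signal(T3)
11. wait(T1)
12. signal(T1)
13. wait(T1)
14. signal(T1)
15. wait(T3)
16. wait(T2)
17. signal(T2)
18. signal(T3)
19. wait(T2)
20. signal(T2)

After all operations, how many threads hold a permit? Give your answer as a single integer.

Step 1: wait(T1) -> count=1 queue=[] holders={T1}
Step 2: wait(T4) -> count=0 queue=[] holders={T1,T4}
Step 3: wait(T3) -> count=0 queue=[T3] holders={T1,T4}
Step 4: signal(T4) -> count=0 queue=[] holders={T1,T3}
Step 5: signal(T1) -> count=1 queue=[] holders={T3}
Step 6: signal(T3) -> count=2 queue=[] holders={none}
Step 7: wait(T2) -> count=1 queue=[] holders={T2}
Step 8: signal(T2) -> count=2 queue=[] holders={none}
Step 9: wait(T3) -> count=1 queue=[] holders={T3}
Step 10: signal(T3) -> count=2 queue=[] holders={none}
Step 11: wait(T1) -> count=1 queue=[] holders={T1}
Step 12: signal(T1) -> count=2 queue=[] holders={none}
Step 13: wait(T1) -> count=1 queue=[] holders={T1}
Step 14: signal(T1) -> count=2 queue=[] holders={none}
Step 15: wait(T3) -> count=1 queue=[] holders={T3}
Step 16: wait(T2) -> count=0 queue=[] holders={T2,T3}
Step 17: signal(T2) -> count=1 queue=[] holders={T3}
Step 18: signal(T3) -> count=2 queue=[] holders={none}
Step 19: wait(T2) -> count=1 queue=[] holders={T2}
Step 20: signal(T2) -> count=2 queue=[] holders={none}
Final holders: {none} -> 0 thread(s)

Answer: 0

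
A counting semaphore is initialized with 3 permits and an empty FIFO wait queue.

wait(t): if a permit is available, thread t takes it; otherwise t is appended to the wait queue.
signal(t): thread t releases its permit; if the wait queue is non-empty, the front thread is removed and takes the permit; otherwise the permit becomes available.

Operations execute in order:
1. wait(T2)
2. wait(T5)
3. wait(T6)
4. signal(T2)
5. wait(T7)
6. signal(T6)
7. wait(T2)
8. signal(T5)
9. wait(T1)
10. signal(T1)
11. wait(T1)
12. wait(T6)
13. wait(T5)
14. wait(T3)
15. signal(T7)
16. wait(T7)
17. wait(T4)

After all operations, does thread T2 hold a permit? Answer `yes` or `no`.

Answer: yes

Derivation:
Step 1: wait(T2) -> count=2 queue=[] holders={T2}
Step 2: wait(T5) -> count=1 queue=[] holders={T2,T5}
Step 3: wait(T6) -> count=0 queue=[] holders={T2,T5,T6}
Step 4: signal(T2) -> count=1 queue=[] holders={T5,T6}
Step 5: wait(T7) -> count=0 queue=[] holders={T5,T6,T7}
Step 6: signal(T6) -> count=1 queue=[] holders={T5,T7}
Step 7: wait(T2) -> count=0 queue=[] holders={T2,T5,T7}
Step 8: signal(T5) -> count=1 queue=[] holders={T2,T7}
Step 9: wait(T1) -> count=0 queue=[] holders={T1,T2,T7}
Step 10: signal(T1) -> count=1 queue=[] holders={T2,T7}
Step 11: wait(T1) -> count=0 queue=[] holders={T1,T2,T7}
Step 12: wait(T6) -> count=0 queue=[T6] holders={T1,T2,T7}
Step 13: wait(T5) -> count=0 queue=[T6,T5] holders={T1,T2,T7}
Step 14: wait(T3) -> count=0 queue=[T6,T5,T3] holders={T1,T2,T7}
Step 15: signal(T7) -> count=0 queue=[T5,T3] holders={T1,T2,T6}
Step 16: wait(T7) -> count=0 queue=[T5,T3,T7] holders={T1,T2,T6}
Step 17: wait(T4) -> count=0 queue=[T5,T3,T7,T4] holders={T1,T2,T6}
Final holders: {T1,T2,T6} -> T2 in holders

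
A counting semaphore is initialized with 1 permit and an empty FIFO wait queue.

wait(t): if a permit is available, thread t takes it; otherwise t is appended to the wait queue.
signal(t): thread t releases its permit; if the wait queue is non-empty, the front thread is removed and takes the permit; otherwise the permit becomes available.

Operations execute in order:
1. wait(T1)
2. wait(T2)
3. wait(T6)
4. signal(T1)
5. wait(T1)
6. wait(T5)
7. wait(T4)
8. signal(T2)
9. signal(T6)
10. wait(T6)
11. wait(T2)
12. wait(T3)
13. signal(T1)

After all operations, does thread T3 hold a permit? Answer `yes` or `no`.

Answer: no

Derivation:
Step 1: wait(T1) -> count=0 queue=[] holders={T1}
Step 2: wait(T2) -> count=0 queue=[T2] holders={T1}
Step 3: wait(T6) -> count=0 queue=[T2,T6] holders={T1}
Step 4: signal(T1) -> count=0 queue=[T6] holders={T2}
Step 5: wait(T1) -> count=0 queue=[T6,T1] holders={T2}
Step 6: wait(T5) -> count=0 queue=[T6,T1,T5] holders={T2}
Step 7: wait(T4) -> count=0 queue=[T6,T1,T5,T4] holders={T2}
Step 8: signal(T2) -> count=0 queue=[T1,T5,T4] holders={T6}
Step 9: signal(T6) -> count=0 queue=[T5,T4] holders={T1}
Step 10: wait(T6) -> count=0 queue=[T5,T4,T6] holders={T1}
Step 11: wait(T2) -> count=0 queue=[T5,T4,T6,T2] holders={T1}
Step 12: wait(T3) -> count=0 queue=[T5,T4,T6,T2,T3] holders={T1}
Step 13: signal(T1) -> count=0 queue=[T4,T6,T2,T3] holders={T5}
Final holders: {T5} -> T3 not in holders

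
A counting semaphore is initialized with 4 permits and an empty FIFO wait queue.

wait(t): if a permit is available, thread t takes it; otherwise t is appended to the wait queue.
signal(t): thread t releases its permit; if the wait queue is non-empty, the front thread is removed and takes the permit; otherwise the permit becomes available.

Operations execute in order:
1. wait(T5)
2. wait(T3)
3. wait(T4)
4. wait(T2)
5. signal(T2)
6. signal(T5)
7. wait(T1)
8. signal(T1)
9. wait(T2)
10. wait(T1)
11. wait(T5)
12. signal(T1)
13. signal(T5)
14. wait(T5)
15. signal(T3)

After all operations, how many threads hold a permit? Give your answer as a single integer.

Answer: 3

Derivation:
Step 1: wait(T5) -> count=3 queue=[] holders={T5}
Step 2: wait(T3) -> count=2 queue=[] holders={T3,T5}
Step 3: wait(T4) -> count=1 queue=[] holders={T3,T4,T5}
Step 4: wait(T2) -> count=0 queue=[] holders={T2,T3,T4,T5}
Step 5: signal(T2) -> count=1 queue=[] holders={T3,T4,T5}
Step 6: signal(T5) -> count=2 queue=[] holders={T3,T4}
Step 7: wait(T1) -> count=1 queue=[] holders={T1,T3,T4}
Step 8: signal(T1) -> count=2 queue=[] holders={T3,T4}
Step 9: wait(T2) -> count=1 queue=[] holders={T2,T3,T4}
Step 10: wait(T1) -> count=0 queue=[] holders={T1,T2,T3,T4}
Step 11: wait(T5) -> count=0 queue=[T5] holders={T1,T2,T3,T4}
Step 12: signal(T1) -> count=0 queue=[] holders={T2,T3,T4,T5}
Step 13: signal(T5) -> count=1 queue=[] holders={T2,T3,T4}
Step 14: wait(T5) -> count=0 queue=[] holders={T2,T3,T4,T5}
Step 15: signal(T3) -> count=1 queue=[] holders={T2,T4,T5}
Final holders: {T2,T4,T5} -> 3 thread(s)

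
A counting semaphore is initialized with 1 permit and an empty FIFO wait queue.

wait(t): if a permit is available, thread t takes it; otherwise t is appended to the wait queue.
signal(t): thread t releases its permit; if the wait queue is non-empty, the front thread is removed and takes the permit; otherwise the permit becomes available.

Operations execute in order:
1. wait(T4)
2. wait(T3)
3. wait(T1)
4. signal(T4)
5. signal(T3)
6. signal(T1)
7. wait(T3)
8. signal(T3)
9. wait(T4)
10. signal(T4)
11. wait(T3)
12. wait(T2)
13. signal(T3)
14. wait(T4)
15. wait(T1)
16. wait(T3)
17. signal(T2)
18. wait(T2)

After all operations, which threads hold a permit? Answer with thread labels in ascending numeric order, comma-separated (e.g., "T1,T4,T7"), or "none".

Answer: T4

Derivation:
Step 1: wait(T4) -> count=0 queue=[] holders={T4}
Step 2: wait(T3) -> count=0 queue=[T3] holders={T4}
Step 3: wait(T1) -> count=0 queue=[T3,T1] holders={T4}
Step 4: signal(T4) -> count=0 queue=[T1] holders={T3}
Step 5: signal(T3) -> count=0 queue=[] holders={T1}
Step 6: signal(T1) -> count=1 queue=[] holders={none}
Step 7: wait(T3) -> count=0 queue=[] holders={T3}
Step 8: signal(T3) -> count=1 queue=[] holders={none}
Step 9: wait(T4) -> count=0 queue=[] holders={T4}
Step 10: signal(T4) -> count=1 queue=[] holders={none}
Step 11: wait(T3) -> count=0 queue=[] holders={T3}
Step 12: wait(T2) -> count=0 queue=[T2] holders={T3}
Step 13: signal(T3) -> count=0 queue=[] holders={T2}
Step 14: wait(T4) -> count=0 queue=[T4] holders={T2}
Step 15: wait(T1) -> count=0 queue=[T4,T1] holders={T2}
Step 16: wait(T3) -> count=0 queue=[T4,T1,T3] holders={T2}
Step 17: signal(T2) -> count=0 queue=[T1,T3] holders={T4}
Step 18: wait(T2) -> count=0 queue=[T1,T3,T2] holders={T4}
Final holders: T4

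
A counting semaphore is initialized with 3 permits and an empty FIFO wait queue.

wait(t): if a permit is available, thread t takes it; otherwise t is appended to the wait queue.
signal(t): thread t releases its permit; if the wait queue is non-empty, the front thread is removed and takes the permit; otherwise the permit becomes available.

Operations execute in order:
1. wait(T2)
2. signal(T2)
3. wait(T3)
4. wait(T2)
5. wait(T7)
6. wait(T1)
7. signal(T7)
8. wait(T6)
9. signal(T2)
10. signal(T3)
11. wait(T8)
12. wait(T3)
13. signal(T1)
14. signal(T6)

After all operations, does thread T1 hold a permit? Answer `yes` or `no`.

Answer: no

Derivation:
Step 1: wait(T2) -> count=2 queue=[] holders={T2}
Step 2: signal(T2) -> count=3 queue=[] holders={none}
Step 3: wait(T3) -> count=2 queue=[] holders={T3}
Step 4: wait(T2) -> count=1 queue=[] holders={T2,T3}
Step 5: wait(T7) -> count=0 queue=[] holders={T2,T3,T7}
Step 6: wait(T1) -> count=0 queue=[T1] holders={T2,T3,T7}
Step 7: signal(T7) -> count=0 queue=[] holders={T1,T2,T3}
Step 8: wait(T6) -> count=0 queue=[T6] holders={T1,T2,T3}
Step 9: signal(T2) -> count=0 queue=[] holders={T1,T3,T6}
Step 10: signal(T3) -> count=1 queue=[] holders={T1,T6}
Step 11: wait(T8) -> count=0 queue=[] holders={T1,T6,T8}
Step 12: wait(T3) -> count=0 queue=[T3] holders={T1,T6,T8}
Step 13: signal(T1) -> count=0 queue=[] holders={T3,T6,T8}
Step 14: signal(T6) -> count=1 queue=[] holders={T3,T8}
Final holders: {T3,T8} -> T1 not in holders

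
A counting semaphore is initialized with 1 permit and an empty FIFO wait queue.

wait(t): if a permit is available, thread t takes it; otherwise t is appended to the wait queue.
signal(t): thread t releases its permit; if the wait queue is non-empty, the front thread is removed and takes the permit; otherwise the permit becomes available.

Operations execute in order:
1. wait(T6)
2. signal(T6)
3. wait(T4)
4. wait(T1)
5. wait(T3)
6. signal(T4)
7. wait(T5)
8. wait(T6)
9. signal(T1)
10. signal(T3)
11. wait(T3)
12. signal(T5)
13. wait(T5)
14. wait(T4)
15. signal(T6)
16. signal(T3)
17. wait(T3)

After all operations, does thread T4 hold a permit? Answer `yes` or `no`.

Answer: no

Derivation:
Step 1: wait(T6) -> count=0 queue=[] holders={T6}
Step 2: signal(T6) -> count=1 queue=[] holders={none}
Step 3: wait(T4) -> count=0 queue=[] holders={T4}
Step 4: wait(T1) -> count=0 queue=[T1] holders={T4}
Step 5: wait(T3) -> count=0 queue=[T1,T3] holders={T4}
Step 6: signal(T4) -> count=0 queue=[T3] holders={T1}
Step 7: wait(T5) -> count=0 queue=[T3,T5] holders={T1}
Step 8: wait(T6) -> count=0 queue=[T3,T5,T6] holders={T1}
Step 9: signal(T1) -> count=0 queue=[T5,T6] holders={T3}
Step 10: signal(T3) -> count=0 queue=[T6] holders={T5}
Step 11: wait(T3) -> count=0 queue=[T6,T3] holders={T5}
Step 12: signal(T5) -> count=0 queue=[T3] holders={T6}
Step 13: wait(T5) -> count=0 queue=[T3,T5] holders={T6}
Step 14: wait(T4) -> count=0 queue=[T3,T5,T4] holders={T6}
Step 15: signal(T6) -> count=0 queue=[T5,T4] holders={T3}
Step 16: signal(T3) -> count=0 queue=[T4] holders={T5}
Step 17: wait(T3) -> count=0 queue=[T4,T3] holders={T5}
Final holders: {T5} -> T4 not in holders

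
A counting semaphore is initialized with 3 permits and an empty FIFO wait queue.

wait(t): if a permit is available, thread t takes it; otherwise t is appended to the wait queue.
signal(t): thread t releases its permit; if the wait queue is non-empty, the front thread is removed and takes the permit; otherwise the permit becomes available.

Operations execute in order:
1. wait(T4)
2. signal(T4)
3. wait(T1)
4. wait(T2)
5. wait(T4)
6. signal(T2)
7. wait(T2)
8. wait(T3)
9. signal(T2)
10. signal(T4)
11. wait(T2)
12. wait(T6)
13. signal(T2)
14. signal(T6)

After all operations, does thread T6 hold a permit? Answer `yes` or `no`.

Step 1: wait(T4) -> count=2 queue=[] holders={T4}
Step 2: signal(T4) -> count=3 queue=[] holders={none}
Step 3: wait(T1) -> count=2 queue=[] holders={T1}
Step 4: wait(T2) -> count=1 queue=[] holders={T1,T2}
Step 5: wait(T4) -> count=0 queue=[] holders={T1,T2,T4}
Step 6: signal(T2) -> count=1 queue=[] holders={T1,T4}
Step 7: wait(T2) -> count=0 queue=[] holders={T1,T2,T4}
Step 8: wait(T3) -> count=0 queue=[T3] holders={T1,T2,T4}
Step 9: signal(T2) -> count=0 queue=[] holders={T1,T3,T4}
Step 10: signal(T4) -> count=1 queue=[] holders={T1,T3}
Step 11: wait(T2) -> count=0 queue=[] holders={T1,T2,T3}
Step 12: wait(T6) -> count=0 queue=[T6] holders={T1,T2,T3}
Step 13: signal(T2) -> count=0 queue=[] holders={T1,T3,T6}
Step 14: signal(T6) -> count=1 queue=[] holders={T1,T3}
Final holders: {T1,T3} -> T6 not in holders

Answer: no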